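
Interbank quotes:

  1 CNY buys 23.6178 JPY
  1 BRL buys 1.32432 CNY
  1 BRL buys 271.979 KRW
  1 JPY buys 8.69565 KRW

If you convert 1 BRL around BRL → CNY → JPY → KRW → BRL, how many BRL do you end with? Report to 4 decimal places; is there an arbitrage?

1.0000 (no arbitrage)

Around BRL → CNY → JPY → KRW → BRL: 1 × 1.32432 × 23.6178 × 8.69565 ÷ 271.979 = 0.999998
Product ≈ 1 (deviation 0.000%, within rounding noise).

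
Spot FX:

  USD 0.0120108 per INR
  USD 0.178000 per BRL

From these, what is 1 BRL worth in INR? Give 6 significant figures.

1 BRL × 0.178000 = 0.178 USD
0.178 USD ÷ 0.0120108 = 14.82 INR

BRL/INR = 14.8200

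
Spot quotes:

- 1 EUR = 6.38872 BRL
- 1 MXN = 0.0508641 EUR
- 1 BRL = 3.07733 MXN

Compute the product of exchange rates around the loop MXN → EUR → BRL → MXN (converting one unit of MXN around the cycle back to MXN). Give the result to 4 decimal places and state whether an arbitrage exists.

Around MXN → EUR → BRL → MXN: 1 × 0.0508641 × 6.38872 × 3.07733 = 0.999998
Product ≈ 1 (deviation 0.000%, within rounding noise).

1.0000 (no arbitrage)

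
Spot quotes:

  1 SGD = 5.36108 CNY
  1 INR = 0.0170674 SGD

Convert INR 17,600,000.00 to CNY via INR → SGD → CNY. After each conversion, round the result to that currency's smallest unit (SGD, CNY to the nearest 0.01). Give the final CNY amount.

INR 17,600,000.00 × 0.0170674 = SGD 300,386.24
SGD 300,386.24 × 5.36108 = CNY 1,610,394.66

CNY 1,610,394.66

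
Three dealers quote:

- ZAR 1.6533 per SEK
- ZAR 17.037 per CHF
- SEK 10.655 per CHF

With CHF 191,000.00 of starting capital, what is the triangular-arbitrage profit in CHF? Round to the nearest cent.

Profit: CHF 6,490.12

Profitable loop is CHF → SEK → ZAR → CHF:
CHF 191,000.00 × 10.655 = SEK 2,035,105.00
SEK 2,035,105.00 × 1.6533 = ZAR 3,364,639.10
ZAR 3,364,639.10 ÷ 17.037 = CHF 197,490.12
Profit = CHF 197,490.12 − CHF 191,000.00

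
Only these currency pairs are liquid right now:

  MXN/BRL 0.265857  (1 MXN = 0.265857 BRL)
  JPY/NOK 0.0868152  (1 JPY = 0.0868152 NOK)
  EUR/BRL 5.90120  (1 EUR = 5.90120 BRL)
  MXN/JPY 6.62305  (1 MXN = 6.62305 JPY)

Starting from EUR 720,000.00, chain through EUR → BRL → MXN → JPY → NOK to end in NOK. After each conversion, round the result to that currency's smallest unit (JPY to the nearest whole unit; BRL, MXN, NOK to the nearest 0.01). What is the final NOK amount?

NOK 9,189,217.55

EUR 720,000.00 × 5.90120 = BRL 4,248,864.00
BRL 4,248,864.00 ÷ 0.265857 = MXN 15,981,764.63
MXN 15,981,764.63 × 6.62305 = JPY 105,848,026
JPY 105,848,026 × 0.0868152 = NOK 9,189,217.55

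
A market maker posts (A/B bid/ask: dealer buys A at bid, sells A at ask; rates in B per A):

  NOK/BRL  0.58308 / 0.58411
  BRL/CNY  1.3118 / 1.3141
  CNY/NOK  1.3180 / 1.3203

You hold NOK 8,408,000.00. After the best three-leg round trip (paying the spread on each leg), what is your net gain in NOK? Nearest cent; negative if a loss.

Net profit: NOK 68,252.49

Best loop NOK → BRL → CNY → NOK:
NOK 8,408,000.00 × 0.58308 (sell NOK at bid) = BRL 4,902,536.64
BRL 4,902,536.64 × 1.3118 (sell BRL at bid) = CNY 6,431,147.56
CNY 6,431,147.56 × 1.3180 (sell CNY at bid) = NOK 8,476,252.49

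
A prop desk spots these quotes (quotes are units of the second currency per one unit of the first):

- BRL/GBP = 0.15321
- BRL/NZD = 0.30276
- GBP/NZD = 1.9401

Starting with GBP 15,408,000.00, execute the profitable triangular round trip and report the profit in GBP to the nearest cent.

Profitable loop is GBP → BRL → NZD → GBP:
GBP 15,408,000.00 ÷ 0.15321 = BRL 100,567,848.05
BRL 100,567,848.05 × 0.30276 = NZD 30,447,921.68
NZD 30,447,921.68 ÷ 1.9401 = GBP 15,693,996.02
Profit = GBP 15,693,996.02 − GBP 15,408,000.00

Profit: GBP 285,996.02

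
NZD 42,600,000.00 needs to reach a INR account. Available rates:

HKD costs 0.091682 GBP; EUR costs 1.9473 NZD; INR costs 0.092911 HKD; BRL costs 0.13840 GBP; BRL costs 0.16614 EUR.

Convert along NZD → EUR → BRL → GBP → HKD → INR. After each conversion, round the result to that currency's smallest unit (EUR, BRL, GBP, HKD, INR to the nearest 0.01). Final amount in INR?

INR 2,139,377,412.47

NZD 42,600,000.00 ÷ 1.9473 = EUR 21,876,444.31
EUR 21,876,444.31 ÷ 0.16614 = BRL 131,674,758.10
BRL 131,674,758.10 × 0.13840 = GBP 18,223,786.52
GBP 18,223,786.52 ÷ 0.091682 = HKD 198,771,694.77
HKD 198,771,694.77 ÷ 0.092911 = INR 2,139,377,412.47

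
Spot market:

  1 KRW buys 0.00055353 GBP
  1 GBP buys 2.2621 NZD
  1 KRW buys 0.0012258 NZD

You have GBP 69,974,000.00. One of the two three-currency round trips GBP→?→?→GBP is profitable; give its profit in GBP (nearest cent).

Profit: GBP 1,503,614.02

Profitable loop is GBP → NZD → KRW → GBP:
GBP 69,974,000.00 × 2.2621 = NZD 158,288,185.40
NZD 158,288,185.40 ÷ 0.0012258 = KRW 129,130,515,092
KRW 129,130,515,092 × 0.00055353 = GBP 71,477,614.02
Profit = GBP 71,477,614.02 − GBP 69,974,000.00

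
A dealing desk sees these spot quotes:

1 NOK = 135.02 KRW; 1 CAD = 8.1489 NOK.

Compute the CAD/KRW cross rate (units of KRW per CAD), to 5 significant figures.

1 CAD × 8.1489 = 8.1489 NOK
8.1489 NOK × 135.02 = 1100.26 KRW

CAD/KRW = 1100.3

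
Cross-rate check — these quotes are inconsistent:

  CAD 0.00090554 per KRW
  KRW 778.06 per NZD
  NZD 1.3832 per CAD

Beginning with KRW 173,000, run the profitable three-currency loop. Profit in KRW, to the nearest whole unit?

Profitable loop is KRW → NZD → CAD → KRW:
KRW 173,000 ÷ 778.06 = NZD 222.35
NZD 222.35 ÷ 1.3832 = CAD 160.75
CAD 160.75 ÷ 0.00090554 = KRW 177,517
Profit = KRW 177,517 − KRW 173,000

Profit: KRW 4,517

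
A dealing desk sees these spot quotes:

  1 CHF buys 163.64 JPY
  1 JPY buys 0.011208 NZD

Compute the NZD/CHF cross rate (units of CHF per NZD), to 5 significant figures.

1 NZD ÷ 0.011208 = 89.222 JPY
89.222 JPY ÷ 163.64 = 0.545233 CHF

NZD/CHF = 0.54523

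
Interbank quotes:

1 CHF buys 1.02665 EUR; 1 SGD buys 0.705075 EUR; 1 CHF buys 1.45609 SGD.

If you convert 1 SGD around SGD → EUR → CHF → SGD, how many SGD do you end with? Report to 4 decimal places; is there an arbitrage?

Around SGD → EUR → CHF → SGD: 1 × 0.705075 ÷ 1.02665 × 1.45609 = 1.000003
Product ≈ 1 (deviation 0.000%, within rounding noise).

1.0000 (no arbitrage)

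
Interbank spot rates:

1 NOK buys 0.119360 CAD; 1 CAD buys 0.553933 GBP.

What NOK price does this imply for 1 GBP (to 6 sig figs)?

1 GBP ÷ 0.553933 = 1.80527 CAD
1.80527 CAD ÷ 0.119360 = 15.1246 NOK

GBP/NOK = 15.1246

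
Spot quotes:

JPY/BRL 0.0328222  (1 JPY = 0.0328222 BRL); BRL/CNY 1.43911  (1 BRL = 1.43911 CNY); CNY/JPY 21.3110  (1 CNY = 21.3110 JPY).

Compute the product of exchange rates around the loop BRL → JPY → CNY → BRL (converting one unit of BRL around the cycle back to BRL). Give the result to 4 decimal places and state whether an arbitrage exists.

0.9934 (arbitrage exists)

Around BRL → JPY → CNY → BRL: 1 ÷ 0.0328222 ÷ 21.3110 ÷ 1.43911 = 0.993424
Product < 1; profitable direction is BRL → CNY → JPY → BRL.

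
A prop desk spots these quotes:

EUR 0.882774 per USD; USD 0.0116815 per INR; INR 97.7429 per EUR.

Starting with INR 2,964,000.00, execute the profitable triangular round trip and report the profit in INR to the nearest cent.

Profitable loop is INR → USD → EUR → INR:
INR 2,964,000.00 × 0.0116815 = USD 34,623.97
USD 34,623.97 × 0.882774 = EUR 30,565.14
EUR 30,565.14 × 97.7429 = INR 2,987,525.13
Profit = INR 2,987,525.13 − INR 2,964,000.00

Profit: INR 23,525.13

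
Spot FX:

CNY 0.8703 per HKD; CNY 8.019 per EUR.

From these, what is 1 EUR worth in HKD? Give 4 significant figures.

EUR/HKD = 9.214

1 EUR × 8.019 = 8.019 CNY
8.019 CNY ÷ 0.8703 = 9.21406 HKD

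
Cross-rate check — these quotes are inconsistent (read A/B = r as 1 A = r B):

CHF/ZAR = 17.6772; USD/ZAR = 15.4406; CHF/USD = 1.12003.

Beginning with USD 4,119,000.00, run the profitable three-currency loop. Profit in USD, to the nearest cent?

Profitable loop is USD → CHF → ZAR → USD:
USD 4,119,000.00 ÷ 1.12003 = CHF 3,677,580.06
CHF 3,677,580.06 × 17.6772 = ZAR 65,009,318.32
ZAR 65,009,318.32 ÷ 15.4406 = USD 4,210,284.47
Profit = USD 4,210,284.47 − USD 4,119,000.00

Profit: USD 91,284.47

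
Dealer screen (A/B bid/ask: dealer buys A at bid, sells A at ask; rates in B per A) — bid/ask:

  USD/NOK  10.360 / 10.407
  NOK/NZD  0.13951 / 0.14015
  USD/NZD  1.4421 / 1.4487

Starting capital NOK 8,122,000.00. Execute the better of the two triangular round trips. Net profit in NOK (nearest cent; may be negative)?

Net result: NOK -18,929.47 (no profitable arbitrage after spreads)

Best loop NOK → NZD → USD → NOK:
NOK 8,122,000.00 × 0.13951 (sell NOK at bid) = NZD 1,133,100.22
NZD 1,133,100.22 ÷ 1.4487 (buy USD at ask) = USD 782,149.67
USD 782,149.67 × 10.360 (sell USD at bid) = NOK 8,103,070.53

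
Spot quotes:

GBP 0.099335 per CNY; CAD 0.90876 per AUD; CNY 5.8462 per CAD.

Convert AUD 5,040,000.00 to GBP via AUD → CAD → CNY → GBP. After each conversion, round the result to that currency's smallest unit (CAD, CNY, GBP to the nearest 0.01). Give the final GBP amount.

AUD 5,040,000.00 × 0.90876 = CAD 4,580,150.40
CAD 4,580,150.40 × 5.8462 = CNY 26,776,475.27
CNY 26,776,475.27 × 0.099335 = GBP 2,659,841.17

GBP 2,659,841.17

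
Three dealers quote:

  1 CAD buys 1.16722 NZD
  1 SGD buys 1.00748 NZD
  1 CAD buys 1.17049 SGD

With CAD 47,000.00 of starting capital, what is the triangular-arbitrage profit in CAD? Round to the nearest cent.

Profit: CAD 484.22

Profitable loop is CAD → SGD → NZD → CAD:
CAD 47,000.00 × 1.17049 = SGD 55,013.03
SGD 55,013.03 × 1.00748 = NZD 55,424.53
NZD 55,424.53 ÷ 1.16722 = CAD 47,484.22
Profit = CAD 47,484.22 − CAD 47,000.00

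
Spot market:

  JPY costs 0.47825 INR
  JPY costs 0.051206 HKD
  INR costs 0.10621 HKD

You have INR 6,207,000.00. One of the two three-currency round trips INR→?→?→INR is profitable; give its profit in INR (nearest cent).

Profitable loop is INR → JPY → HKD → INR:
INR 6,207,000.00 ÷ 0.47825 = JPY 12,978,568
JPY 12,978,568 × 0.051206 = HKD 664,580.54
HKD 664,580.54 ÷ 0.10621 = INR 6,257,231.31
Profit = INR 6,257,231.31 − INR 6,207,000.00

Profit: INR 50,231.31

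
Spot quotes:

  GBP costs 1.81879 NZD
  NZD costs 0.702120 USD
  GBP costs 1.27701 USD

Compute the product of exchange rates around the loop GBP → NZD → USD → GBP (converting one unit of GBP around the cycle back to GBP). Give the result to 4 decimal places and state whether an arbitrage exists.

Around GBP → NZD → USD → GBP: 1 × 1.81879 × 0.702120 ÷ 1.27701 = 0.999999
Product ≈ 1 (deviation 0.000%, within rounding noise).

1.0000 (no arbitrage)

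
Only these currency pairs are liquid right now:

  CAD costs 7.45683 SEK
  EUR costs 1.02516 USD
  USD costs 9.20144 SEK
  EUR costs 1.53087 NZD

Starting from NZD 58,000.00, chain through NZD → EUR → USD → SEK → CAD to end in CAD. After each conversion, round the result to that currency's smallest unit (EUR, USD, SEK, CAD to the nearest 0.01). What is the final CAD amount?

NZD 58,000.00 ÷ 1.53087 = EUR 37,886.95
EUR 37,886.95 × 1.02516 = USD 38,840.19
USD 38,840.19 × 9.20144 = SEK 357,385.68
SEK 357,385.68 ÷ 7.45683 = CAD 47,927.29

CAD 47,927.29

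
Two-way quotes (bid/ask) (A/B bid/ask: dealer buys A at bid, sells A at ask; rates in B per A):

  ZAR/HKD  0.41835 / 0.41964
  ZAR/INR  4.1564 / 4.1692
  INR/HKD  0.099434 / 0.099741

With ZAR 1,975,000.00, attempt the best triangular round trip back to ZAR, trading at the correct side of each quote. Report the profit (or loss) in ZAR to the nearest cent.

Best loop ZAR → HKD → INR → ZAR:
ZAR 1,975,000.00 × 0.41835 (sell ZAR at bid) = HKD 826,241.25
HKD 826,241.25 ÷ 0.099741 (buy INR at ask) = INR 8,283,867.72
INR 8,283,867.72 ÷ 4.1692 (buy ZAR at ask) = ZAR 1,986,920.20

Net profit: ZAR 11,920.20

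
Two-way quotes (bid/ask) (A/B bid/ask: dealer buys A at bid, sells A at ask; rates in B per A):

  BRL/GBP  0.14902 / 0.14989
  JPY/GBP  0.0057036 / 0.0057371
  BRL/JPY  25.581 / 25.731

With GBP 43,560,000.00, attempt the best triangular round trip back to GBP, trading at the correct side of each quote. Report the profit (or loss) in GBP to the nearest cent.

Best loop GBP → JPY → BRL → GBP:
GBP 43,560,000.00 ÷ 0.0057371 (buy JPY at ask) = JPY 7,592,686,200
JPY 7,592,686,200 ÷ 25.731 (buy BRL at ask) = BRL 295,079,328.45
BRL 295,079,328.45 × 0.14902 (sell BRL at bid) = GBP 43,972,721.53

Net profit: GBP 412,721.53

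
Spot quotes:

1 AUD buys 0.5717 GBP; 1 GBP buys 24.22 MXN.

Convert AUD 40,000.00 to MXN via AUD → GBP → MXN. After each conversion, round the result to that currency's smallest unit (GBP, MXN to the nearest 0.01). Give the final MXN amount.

MXN 553,862.96

AUD 40,000.00 × 0.5717 = GBP 22,868.00
GBP 22,868.00 × 24.22 = MXN 553,862.96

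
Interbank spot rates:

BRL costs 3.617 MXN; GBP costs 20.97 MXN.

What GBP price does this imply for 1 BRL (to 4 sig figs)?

BRL/GBP = 0.1725

1 BRL × 3.617 = 3.617 MXN
3.617 MXN ÷ 20.97 = 0.172485 GBP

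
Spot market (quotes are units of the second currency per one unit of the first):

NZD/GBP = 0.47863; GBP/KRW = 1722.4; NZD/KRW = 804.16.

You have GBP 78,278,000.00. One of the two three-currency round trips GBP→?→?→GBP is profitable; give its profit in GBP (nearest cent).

Profitable loop is GBP → KRW → NZD → GBP:
GBP 78,278,000.00 × 1722.4 = KRW 134,826,027,200
KRW 134,826,027,200 ÷ 804.16 = NZD 167,660,698.37
NZD 167,660,698.37 × 0.47863 = GBP 80,247,440.06
Profit = GBP 80,247,440.06 − GBP 78,278,000.00

Profit: GBP 1,969,440.06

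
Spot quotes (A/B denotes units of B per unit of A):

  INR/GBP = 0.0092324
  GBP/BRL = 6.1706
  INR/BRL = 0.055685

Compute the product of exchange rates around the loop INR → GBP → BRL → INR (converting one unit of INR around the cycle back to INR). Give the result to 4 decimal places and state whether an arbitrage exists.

Around INR → GBP → BRL → INR: 1 × 0.0092324 × 6.1706 ÷ 0.055685 = 1.023066
Product > 1; profitable direction is INR → GBP → BRL → INR.

1.0231 (arbitrage exists)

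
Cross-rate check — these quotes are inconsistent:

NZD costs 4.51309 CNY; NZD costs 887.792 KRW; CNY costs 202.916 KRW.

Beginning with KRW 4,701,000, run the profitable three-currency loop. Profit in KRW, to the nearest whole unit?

Profit: KRW 148,191

Profitable loop is KRW → NZD → CNY → KRW:
KRW 4,701,000 ÷ 887.792 = NZD 5,295.16
NZD 5,295.16 × 4.51309 = CNY 23,897.53
CNY 23,897.53 × 202.916 = KRW 4,849,191
Profit = KRW 4,849,191 − KRW 4,701,000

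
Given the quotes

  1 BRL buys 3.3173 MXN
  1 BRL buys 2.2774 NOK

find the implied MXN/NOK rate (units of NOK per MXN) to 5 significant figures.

1 MXN ÷ 3.3173 = 0.30145 BRL
0.30145 BRL × 2.2774 = 0.686522 NOK

MXN/NOK = 0.68652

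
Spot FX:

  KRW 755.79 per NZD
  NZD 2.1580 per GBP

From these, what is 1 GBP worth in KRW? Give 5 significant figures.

1 GBP × 2.1580 = 2.158 NZD
2.158 NZD × 755.79 = 1630.99 KRW

GBP/KRW = 1631.0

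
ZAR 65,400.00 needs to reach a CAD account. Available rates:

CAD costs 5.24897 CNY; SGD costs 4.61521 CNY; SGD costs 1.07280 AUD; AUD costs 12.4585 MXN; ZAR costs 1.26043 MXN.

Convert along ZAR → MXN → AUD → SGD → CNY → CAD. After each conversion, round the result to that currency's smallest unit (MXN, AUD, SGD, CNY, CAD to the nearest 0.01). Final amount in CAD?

ZAR 65,400.00 × 1.26043 = MXN 82,432.12
MXN 82,432.12 ÷ 12.4585 = AUD 6,616.54
AUD 6,616.54 ÷ 1.07280 = SGD 6,167.54
SGD 6,167.54 × 4.61521 = CNY 28,464.49
CNY 28,464.49 ÷ 5.24897 = CAD 5,422.87

CAD 5,422.87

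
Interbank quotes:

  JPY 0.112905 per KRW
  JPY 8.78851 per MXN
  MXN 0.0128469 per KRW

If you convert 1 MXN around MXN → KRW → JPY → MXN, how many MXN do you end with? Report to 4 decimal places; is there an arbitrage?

1.0000 (no arbitrage)

Around MXN → KRW → JPY → MXN: 1 ÷ 0.0128469 × 0.112905 ÷ 8.78851 = 0.999999
Product ≈ 1 (deviation 0.000%, within rounding noise).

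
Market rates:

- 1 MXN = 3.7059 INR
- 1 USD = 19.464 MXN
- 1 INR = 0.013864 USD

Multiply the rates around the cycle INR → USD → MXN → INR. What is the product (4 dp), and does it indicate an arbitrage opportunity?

1.0000 (no arbitrage)

Around INR → USD → MXN → INR: 1 × 0.013864 × 19.464 × 3.7059 = 1.000033
Product ≈ 1 (deviation 0.003%, within rounding noise).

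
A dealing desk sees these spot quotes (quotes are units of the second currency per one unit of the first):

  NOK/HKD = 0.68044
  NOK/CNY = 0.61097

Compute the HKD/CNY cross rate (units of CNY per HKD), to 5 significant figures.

1 HKD ÷ 0.68044 = 1.46964 NOK
1.46964 NOK × 0.61097 = 0.897904 CNY

HKD/CNY = 0.89790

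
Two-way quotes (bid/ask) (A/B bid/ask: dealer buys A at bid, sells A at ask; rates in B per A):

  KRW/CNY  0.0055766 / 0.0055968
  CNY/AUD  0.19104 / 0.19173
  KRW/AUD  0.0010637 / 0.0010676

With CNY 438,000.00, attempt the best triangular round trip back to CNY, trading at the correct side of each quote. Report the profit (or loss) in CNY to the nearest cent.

Net result: CNY -921.60 (no profitable arbitrage after spreads)

Best loop CNY → AUD → KRW → CNY:
CNY 438,000.00 × 0.19104 (sell CNY at bid) = AUD 83,675.52
AUD 83,675.52 ÷ 0.0010676 (buy KRW at ask) = KRW 78,377,220
KRW 78,377,220 × 0.0055766 (sell KRW at bid) = CNY 437,078.40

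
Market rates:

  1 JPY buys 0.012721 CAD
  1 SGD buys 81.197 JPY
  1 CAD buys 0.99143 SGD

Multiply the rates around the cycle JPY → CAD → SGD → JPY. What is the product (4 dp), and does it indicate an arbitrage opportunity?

1.0241 (arbitrage exists)

Around JPY → CAD → SGD → JPY: 1 × 0.012721 × 0.99143 × 81.197 = 1.024055
Product > 1; profitable direction is JPY → CAD → SGD → JPY.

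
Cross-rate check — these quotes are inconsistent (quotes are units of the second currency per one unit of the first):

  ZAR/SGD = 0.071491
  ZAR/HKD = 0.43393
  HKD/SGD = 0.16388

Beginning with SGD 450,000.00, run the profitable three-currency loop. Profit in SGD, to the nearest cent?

Profitable loop is SGD → HKD → ZAR → SGD:
SGD 450,000.00 ÷ 0.16388 = HKD 2,745,911.64
HKD 2,745,911.64 ÷ 0.43393 = ZAR 6,328,006.00
ZAR 6,328,006.00 × 0.071491 = SGD 452,395.48
Profit = SGD 452,395.48 − SGD 450,000.00

Profit: SGD 2,395.48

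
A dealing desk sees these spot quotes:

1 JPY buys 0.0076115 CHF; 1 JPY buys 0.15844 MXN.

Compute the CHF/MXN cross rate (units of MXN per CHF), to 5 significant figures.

1 CHF ÷ 0.0076115 = 131.38 JPY
131.38 JPY × 0.15844 = 20.8159 MXN

CHF/MXN = 20.816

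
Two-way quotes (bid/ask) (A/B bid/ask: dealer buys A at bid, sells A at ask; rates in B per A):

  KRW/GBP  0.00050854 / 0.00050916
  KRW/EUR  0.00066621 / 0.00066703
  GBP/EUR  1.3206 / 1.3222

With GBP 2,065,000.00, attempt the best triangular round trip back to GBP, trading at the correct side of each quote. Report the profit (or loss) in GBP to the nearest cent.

Best loop GBP → EUR → KRW → GBP:
GBP 2,065,000.00 × 1.3206 (sell GBP at bid) = EUR 2,727,039.00
EUR 2,727,039.00 ÷ 0.00066703 (buy KRW at ask) = KRW 4,088,330,360
KRW 4,088,330,360 × 0.00050854 (sell KRW at bid) = GBP 2,079,079.52

Net profit: GBP 14,079.52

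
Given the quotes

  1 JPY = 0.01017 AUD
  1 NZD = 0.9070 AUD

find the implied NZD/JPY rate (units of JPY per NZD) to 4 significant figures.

1 NZD × 0.9070 = 0.907 AUD
0.907 AUD ÷ 0.01017 = 89.1839 JPY

NZD/JPY = 89.18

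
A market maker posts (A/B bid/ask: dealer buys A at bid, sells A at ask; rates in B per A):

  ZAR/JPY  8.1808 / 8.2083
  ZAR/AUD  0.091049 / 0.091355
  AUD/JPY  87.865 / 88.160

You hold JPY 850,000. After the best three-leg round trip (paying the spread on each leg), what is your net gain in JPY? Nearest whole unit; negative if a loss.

Best loop JPY → AUD → ZAR → JPY:
JPY 850,000 ÷ 88.160 (buy AUD at ask) = AUD 9,641.56
AUD 9,641.56 ÷ 0.091355 (buy ZAR at ask) = ZAR 105,539.50
ZAR 105,539.50 × 8.1808 (sell ZAR at bid) = JPY 863,398

Net profit: JPY 13,398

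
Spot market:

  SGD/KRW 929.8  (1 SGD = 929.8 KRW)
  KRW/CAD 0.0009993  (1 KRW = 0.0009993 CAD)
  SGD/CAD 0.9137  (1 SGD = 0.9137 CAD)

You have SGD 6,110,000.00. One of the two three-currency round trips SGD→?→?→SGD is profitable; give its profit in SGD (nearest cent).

Profit: SGD 103,309.89

Profitable loop is SGD → KRW → CAD → SGD:
SGD 6,110,000.00 × 929.8 = KRW 5,681,078,000
KRW 5,681,078,000 × 0.0009993 = CAD 5,677,101.25
CAD 5,677,101.25 ÷ 0.9137 = SGD 6,213,309.89
Profit = SGD 6,213,309.89 − SGD 6,110,000.00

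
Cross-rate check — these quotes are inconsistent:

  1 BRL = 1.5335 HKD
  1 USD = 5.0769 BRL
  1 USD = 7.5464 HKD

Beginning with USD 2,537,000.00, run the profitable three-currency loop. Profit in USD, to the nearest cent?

Profitable loop is USD → BRL → HKD → USD:
USD 2,537,000.00 × 5.0769 = BRL 12,880,095.30
BRL 12,880,095.30 × 1.5335 = HKD 19,751,626.14
HKD 19,751,626.14 ÷ 7.5464 = USD 2,617,357.43
Profit = USD 2,617,357.43 − USD 2,537,000.00

Profit: USD 80,357.43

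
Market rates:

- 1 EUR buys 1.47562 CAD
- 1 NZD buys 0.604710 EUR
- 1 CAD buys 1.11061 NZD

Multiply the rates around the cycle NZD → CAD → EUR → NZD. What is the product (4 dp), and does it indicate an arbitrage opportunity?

Around NZD → CAD → EUR → NZD: 1 ÷ 1.11061 ÷ 1.47562 ÷ 0.604710 = 1.009059
Product > 1; profitable direction is NZD → CAD → EUR → NZD.

1.0091 (arbitrage exists)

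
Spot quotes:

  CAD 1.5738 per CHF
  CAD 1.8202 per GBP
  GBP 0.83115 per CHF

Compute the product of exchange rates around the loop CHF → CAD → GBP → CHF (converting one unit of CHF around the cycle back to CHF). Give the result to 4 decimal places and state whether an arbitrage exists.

1.0403 (arbitrage exists)

Around CHF → CAD → GBP → CHF: 1 × 1.5738 ÷ 1.8202 ÷ 0.83115 = 1.040282
Product > 1; profitable direction is CHF → CAD → GBP → CHF.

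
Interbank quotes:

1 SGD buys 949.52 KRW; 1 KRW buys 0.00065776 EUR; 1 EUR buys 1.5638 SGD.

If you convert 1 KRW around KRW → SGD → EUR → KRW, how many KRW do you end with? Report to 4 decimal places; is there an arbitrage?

1.0239 (arbitrage exists)

Around KRW → SGD → EUR → KRW: 1 ÷ 949.52 ÷ 1.5638 ÷ 0.00065776 = 1.023876
Product > 1; profitable direction is KRW → SGD → EUR → KRW.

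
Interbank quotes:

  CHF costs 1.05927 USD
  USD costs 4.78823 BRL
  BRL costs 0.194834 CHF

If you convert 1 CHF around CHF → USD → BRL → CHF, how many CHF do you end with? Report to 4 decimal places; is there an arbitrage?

Around CHF → USD → BRL → CHF: 1 × 1.05927 × 4.78823 × 0.194834 = 0.988204
Product < 1; profitable direction is CHF → BRL → USD → CHF.

0.9882 (arbitrage exists)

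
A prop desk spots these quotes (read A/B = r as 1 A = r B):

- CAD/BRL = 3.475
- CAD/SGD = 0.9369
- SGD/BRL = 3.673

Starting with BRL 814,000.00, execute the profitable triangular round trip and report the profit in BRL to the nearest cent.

Profit: BRL 7,987.18

Profitable loop is BRL → SGD → CAD → BRL:
BRL 814,000.00 ÷ 3.673 = SGD 221,617.21
SGD 221,617.21 ÷ 0.9369 = CAD 236,543.07
CAD 236,543.07 × 3.475 = BRL 821,987.18
Profit = BRL 821,987.18 − BRL 814,000.00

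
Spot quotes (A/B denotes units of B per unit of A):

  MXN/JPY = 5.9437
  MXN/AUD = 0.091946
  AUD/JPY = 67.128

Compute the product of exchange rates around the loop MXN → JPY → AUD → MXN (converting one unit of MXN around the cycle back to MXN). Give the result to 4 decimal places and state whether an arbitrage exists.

Around MXN → JPY → AUD → MXN: 1 × 5.9437 ÷ 67.128 ÷ 0.091946 = 0.962987
Product < 1; profitable direction is MXN → AUD → JPY → MXN.

0.9630 (arbitrage exists)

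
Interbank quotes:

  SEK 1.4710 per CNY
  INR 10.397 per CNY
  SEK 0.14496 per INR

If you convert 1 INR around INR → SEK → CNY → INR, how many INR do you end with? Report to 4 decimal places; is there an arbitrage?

1.0246 (arbitrage exists)

Around INR → SEK → CNY → INR: 1 × 0.14496 ÷ 1.4710 × 10.397 = 1.024575
Product > 1; profitable direction is INR → SEK → CNY → INR.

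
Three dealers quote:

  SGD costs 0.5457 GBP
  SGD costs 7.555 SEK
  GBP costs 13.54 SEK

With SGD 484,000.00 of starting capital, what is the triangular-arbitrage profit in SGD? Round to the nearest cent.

Profitable loop is SGD → SEK → GBP → SGD:
SGD 484,000.00 × 7.555 = SEK 3,656,620.00
SEK 3,656,620.00 ÷ 13.54 = GBP 270,060.56
GBP 270,060.56 ÷ 0.5457 = SGD 494,888.33
Profit = SGD 494,888.33 − SGD 484,000.00

Profit: SGD 10,888.33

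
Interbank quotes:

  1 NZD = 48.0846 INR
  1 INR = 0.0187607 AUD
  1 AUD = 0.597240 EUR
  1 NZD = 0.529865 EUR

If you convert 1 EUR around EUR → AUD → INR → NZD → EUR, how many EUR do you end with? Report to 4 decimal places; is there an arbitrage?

Around EUR → AUD → INR → NZD → EUR: 1 ÷ 0.597240 ÷ 0.0187607 ÷ 48.0846 × 0.529865 = 0.983470
Product < 1; profitable direction is EUR → NZD → INR → AUD → EUR.

0.9835 (arbitrage exists)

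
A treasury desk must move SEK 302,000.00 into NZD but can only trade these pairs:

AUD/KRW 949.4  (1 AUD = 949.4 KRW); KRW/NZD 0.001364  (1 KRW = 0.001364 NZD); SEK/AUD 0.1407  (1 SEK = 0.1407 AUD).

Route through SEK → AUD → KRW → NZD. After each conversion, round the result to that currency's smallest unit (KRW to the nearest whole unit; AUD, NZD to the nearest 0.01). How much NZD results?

NZD 55,025.58

SEK 302,000.00 × 0.1407 = AUD 42,491.40
AUD 42,491.40 × 949.4 = KRW 40,341,335
KRW 40,341,335 × 0.001364 = NZD 55,025.58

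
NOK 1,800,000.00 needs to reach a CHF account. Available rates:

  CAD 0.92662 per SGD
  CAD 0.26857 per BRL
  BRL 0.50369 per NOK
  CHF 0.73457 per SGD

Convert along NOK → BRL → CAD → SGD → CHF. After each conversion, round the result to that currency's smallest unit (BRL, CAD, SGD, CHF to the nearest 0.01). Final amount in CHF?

NOK 1,800,000.00 × 0.50369 = BRL 906,642.00
BRL 906,642.00 × 0.26857 = CAD 243,496.84
CAD 243,496.84 ÷ 0.92662 = SGD 262,779.61
SGD 262,779.61 × 0.73457 = CHF 193,030.02

CHF 193,030.02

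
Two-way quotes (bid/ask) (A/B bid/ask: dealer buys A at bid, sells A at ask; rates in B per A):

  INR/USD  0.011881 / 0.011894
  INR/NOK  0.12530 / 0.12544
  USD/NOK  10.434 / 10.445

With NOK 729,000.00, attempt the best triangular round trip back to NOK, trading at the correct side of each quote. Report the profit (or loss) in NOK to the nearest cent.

Net profit: NOK 6,262.17

Best loop NOK → USD → INR → NOK:
NOK 729,000.00 ÷ 10.445 (buy USD at ask) = USD 69,794.16
USD 69,794.16 ÷ 0.011894 (buy INR at ask) = INR 5,868,014.12
INR 5,868,014.12 × 0.12530 (sell INR at bid) = NOK 735,262.17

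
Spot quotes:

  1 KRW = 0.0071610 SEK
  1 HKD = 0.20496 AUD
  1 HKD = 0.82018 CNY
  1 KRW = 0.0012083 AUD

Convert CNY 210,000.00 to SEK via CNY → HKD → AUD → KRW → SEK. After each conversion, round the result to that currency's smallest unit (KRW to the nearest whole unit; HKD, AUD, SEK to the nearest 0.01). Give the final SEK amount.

CNY 210,000.00 ÷ 0.82018 = HKD 256,041.36
HKD 256,041.36 × 0.20496 = AUD 52,478.24
AUD 52,478.24 ÷ 0.0012083 = KRW 43,431,466
KRW 43,431,466 × 0.0071610 = SEK 311,012.73

SEK 311,012.73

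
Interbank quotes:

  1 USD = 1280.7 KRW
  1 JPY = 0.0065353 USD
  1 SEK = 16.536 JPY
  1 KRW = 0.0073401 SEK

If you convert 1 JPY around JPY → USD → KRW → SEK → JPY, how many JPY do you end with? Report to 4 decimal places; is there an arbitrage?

1.0159 (arbitrage exists)

Around JPY → USD → KRW → SEK → JPY: 1 × 0.0065353 × 1280.7 × 0.0073401 × 16.536 = 1.015887
Product > 1; profitable direction is JPY → USD → KRW → SEK → JPY.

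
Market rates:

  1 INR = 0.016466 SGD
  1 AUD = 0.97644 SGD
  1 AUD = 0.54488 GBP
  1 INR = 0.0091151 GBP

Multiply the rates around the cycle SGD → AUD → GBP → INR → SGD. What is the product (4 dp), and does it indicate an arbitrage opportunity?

1.0080 (arbitrage exists)

Around SGD → AUD → GBP → INR → SGD: 1 ÷ 0.97644 × 0.54488 ÷ 0.0091151 × 0.016466 = 1.008050
Product > 1; profitable direction is SGD → AUD → GBP → INR → SGD.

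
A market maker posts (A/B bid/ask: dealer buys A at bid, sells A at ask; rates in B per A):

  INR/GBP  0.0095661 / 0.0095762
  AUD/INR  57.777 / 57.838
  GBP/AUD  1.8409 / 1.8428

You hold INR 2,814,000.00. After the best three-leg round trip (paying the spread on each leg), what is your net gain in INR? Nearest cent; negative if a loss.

Best loop INR → GBP → AUD → INR:
INR 2,814,000.00 × 0.0095661 (sell INR at bid) = GBP 26,919.01
GBP 26,919.01 × 1.8409 (sell GBP at bid) = AUD 49,555.20
AUD 49,555.20 × 57.777 (sell AUD at bid) = INR 2,863,150.62

Net profit: INR 49,150.62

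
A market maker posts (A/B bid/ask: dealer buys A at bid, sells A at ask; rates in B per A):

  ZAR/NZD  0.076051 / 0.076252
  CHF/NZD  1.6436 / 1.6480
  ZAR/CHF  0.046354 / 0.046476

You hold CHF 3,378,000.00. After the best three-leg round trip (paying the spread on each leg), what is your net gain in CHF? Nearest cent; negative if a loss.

Best loop CHF → NZD → ZAR → CHF:
CHF 3,378,000.00 × 1.6436 (sell CHF at bid) = NZD 5,552,080.80
NZD 5,552,080.80 ÷ 0.076252 (buy ZAR at ask) = ZAR 72,812,264.60
ZAR 72,812,264.60 × 0.046354 (sell ZAR at bid) = CHF 3,375,139.71

Net result: CHF -2,860.29 (no profitable arbitrage after spreads)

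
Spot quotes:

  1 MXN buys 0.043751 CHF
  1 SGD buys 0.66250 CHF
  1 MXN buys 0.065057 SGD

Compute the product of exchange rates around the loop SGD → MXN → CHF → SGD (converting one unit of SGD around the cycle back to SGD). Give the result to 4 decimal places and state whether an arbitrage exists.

1.0151 (arbitrage exists)

Around SGD → MXN → CHF → SGD: 1 ÷ 0.065057 × 0.043751 ÷ 0.66250 = 1.015098
Product > 1; profitable direction is SGD → MXN → CHF → SGD.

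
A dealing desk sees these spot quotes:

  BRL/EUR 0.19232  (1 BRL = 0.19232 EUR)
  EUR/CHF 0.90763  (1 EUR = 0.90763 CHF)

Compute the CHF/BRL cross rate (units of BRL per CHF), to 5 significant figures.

CHF/BRL = 5.7288

1 CHF ÷ 0.90763 = 1.10177 EUR
1.10177 EUR ÷ 0.19232 = 5.72884 BRL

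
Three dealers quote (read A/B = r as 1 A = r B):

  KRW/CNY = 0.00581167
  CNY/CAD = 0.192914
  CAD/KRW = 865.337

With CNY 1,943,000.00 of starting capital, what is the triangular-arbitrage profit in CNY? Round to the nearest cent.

Profit: CNY 59,731.99

Profitable loop is CNY → KRW → CAD → CNY:
CNY 1,943,000.00 ÷ 0.00581167 = KRW 334,327,310
KRW 334,327,310 ÷ 865.337 = CAD 386,355.04
CAD 386,355.04 ÷ 0.192914 = CNY 2,002,731.99
Profit = CNY 2,002,731.99 − CNY 1,943,000.00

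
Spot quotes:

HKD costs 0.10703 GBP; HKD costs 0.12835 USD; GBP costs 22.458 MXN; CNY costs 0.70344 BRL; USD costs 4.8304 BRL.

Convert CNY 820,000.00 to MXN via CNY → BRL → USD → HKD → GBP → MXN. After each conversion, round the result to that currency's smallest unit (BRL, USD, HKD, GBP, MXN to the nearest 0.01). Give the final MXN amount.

CNY 820,000.00 × 0.70344 = BRL 576,820.80
BRL 576,820.80 ÷ 4.8304 = USD 119,414.71
USD 119,414.71 ÷ 0.12835 = HKD 930,383.40
HKD 930,383.40 × 0.10703 = GBP 99,578.94
GBP 99,578.94 × 22.458 = MXN 2,236,343.83

MXN 2,236,343.83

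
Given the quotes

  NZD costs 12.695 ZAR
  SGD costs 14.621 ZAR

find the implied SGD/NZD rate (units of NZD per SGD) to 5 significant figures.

1 SGD × 14.621 = 14.621 ZAR
14.621 ZAR ÷ 12.695 = 1.15171 NZD

SGD/NZD = 1.1517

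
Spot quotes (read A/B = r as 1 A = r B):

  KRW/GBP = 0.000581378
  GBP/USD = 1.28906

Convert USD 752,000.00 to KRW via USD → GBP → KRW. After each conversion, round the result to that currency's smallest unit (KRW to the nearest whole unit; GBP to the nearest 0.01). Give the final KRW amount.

KRW 1,003,427,770

USD 752,000.00 ÷ 1.28906 = GBP 583,370.83
GBP 583,370.83 ÷ 0.000581378 = KRW 1,003,427,770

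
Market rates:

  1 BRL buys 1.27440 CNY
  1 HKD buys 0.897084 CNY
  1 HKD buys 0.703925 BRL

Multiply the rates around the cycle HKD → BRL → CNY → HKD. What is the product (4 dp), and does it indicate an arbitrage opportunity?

Around HKD → BRL → CNY → HKD: 1 × 0.703925 × 1.27440 ÷ 0.897084 = 0.999998
Product ≈ 1 (deviation 0.000%, within rounding noise).

1.0000 (no arbitrage)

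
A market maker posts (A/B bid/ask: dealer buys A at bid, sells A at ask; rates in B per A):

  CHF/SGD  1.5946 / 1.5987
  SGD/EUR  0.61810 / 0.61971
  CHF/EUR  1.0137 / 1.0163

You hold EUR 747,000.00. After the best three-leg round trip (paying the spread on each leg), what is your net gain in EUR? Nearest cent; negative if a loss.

Best loop EUR → SGD → CHF → EUR:
EUR 747,000.00 ÷ 0.61971 (buy SGD at ask) = SGD 1,205,402.53
SGD 1,205,402.53 ÷ 1.5987 (buy CHF at ask) = CHF 753,989.20
CHF 753,989.20 × 1.0137 (sell CHF at bid) = EUR 764,318.85

Net profit: EUR 17,318.85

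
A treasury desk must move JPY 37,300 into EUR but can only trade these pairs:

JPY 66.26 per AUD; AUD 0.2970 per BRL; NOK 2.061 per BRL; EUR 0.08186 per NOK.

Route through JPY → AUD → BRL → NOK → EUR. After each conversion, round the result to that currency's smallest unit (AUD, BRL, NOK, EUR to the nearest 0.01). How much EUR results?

EUR 319.78

JPY 37,300 ÷ 66.26 = AUD 562.93
AUD 562.93 ÷ 0.2970 = BRL 1,895.39
BRL 1,895.39 × 2.061 = NOK 3,906.40
NOK 3,906.40 × 0.08186 = EUR 319.78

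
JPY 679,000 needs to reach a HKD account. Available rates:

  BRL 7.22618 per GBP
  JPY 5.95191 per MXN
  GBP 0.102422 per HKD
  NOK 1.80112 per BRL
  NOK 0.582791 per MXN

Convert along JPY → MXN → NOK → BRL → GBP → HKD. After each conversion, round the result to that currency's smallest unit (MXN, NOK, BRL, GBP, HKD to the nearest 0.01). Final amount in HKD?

HKD 49,874.83

JPY 679,000 ÷ 5.95191 = MXN 114,081.03
MXN 114,081.03 × 0.582791 = NOK 66,485.40
NOK 66,485.40 ÷ 1.80112 = BRL 36,913.37
BRL 36,913.37 ÷ 7.22618 = GBP 5,108.28
GBP 5,108.28 ÷ 0.102422 = HKD 49,874.83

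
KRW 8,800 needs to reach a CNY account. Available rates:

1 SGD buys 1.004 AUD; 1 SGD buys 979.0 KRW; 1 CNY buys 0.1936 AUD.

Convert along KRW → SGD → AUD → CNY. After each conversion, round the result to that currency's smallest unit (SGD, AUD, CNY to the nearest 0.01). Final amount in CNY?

KRW 8,800 ÷ 979.0 = SGD 8.99
SGD 8.99 × 1.004 = AUD 9.03
AUD 9.03 ÷ 0.1936 = CNY 46.64

CNY 46.64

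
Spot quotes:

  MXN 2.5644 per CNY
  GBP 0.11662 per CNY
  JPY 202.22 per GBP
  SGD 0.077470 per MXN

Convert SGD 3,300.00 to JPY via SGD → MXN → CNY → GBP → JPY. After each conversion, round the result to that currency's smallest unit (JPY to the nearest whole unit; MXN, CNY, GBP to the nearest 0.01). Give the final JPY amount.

SGD 3,300.00 ÷ 0.077470 = MXN 42,597.13
MXN 42,597.13 ÷ 2.5644 = CNY 16,610.95
CNY 16,610.95 × 0.11662 = GBP 1,937.17
GBP 1,937.17 × 202.22 = JPY 391,735

JPY 391,735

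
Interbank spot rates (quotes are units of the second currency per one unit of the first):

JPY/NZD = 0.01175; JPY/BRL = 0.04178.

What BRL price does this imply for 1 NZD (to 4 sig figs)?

1 NZD ÷ 0.01175 = 85.1064 JPY
85.1064 JPY × 0.04178 = 3.55574 BRL

NZD/BRL = 3.556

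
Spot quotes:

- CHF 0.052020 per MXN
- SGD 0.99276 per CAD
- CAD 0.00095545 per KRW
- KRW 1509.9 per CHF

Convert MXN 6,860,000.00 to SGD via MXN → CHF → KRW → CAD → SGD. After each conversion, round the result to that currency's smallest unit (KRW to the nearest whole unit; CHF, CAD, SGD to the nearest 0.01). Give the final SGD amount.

SGD 511,087.05

MXN 6,860,000.00 × 0.052020 = CHF 356,857.20
CHF 356,857.20 × 1509.9 = KRW 538,818,686
KRW 538,818,686 × 0.00095545 = CAD 514,814.31
CAD 514,814.31 × 0.99276 = SGD 511,087.05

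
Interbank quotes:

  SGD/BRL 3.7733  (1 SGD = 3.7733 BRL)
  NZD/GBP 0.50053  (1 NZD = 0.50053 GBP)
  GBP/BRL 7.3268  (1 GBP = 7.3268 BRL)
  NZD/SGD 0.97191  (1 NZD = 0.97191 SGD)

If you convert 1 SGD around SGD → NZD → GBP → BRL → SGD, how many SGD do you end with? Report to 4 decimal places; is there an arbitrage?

Around SGD → NZD → GBP → BRL → SGD: 1 ÷ 0.97191 × 0.50053 × 7.3268 ÷ 3.7733 = 0.999993
Product ≈ 1 (deviation 0.001%, within rounding noise).

1.0000 (no arbitrage)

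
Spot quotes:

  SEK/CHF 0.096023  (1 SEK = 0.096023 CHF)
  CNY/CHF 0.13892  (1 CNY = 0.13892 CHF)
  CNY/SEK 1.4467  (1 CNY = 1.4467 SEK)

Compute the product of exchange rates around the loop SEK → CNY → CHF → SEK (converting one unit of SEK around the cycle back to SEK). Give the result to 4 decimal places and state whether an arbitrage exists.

1.0000 (no arbitrage)

Around SEK → CNY → CHF → SEK: 1 ÷ 1.4467 × 0.13892 ÷ 0.096023 = 1.000025
Product ≈ 1 (deviation 0.003%, within rounding noise).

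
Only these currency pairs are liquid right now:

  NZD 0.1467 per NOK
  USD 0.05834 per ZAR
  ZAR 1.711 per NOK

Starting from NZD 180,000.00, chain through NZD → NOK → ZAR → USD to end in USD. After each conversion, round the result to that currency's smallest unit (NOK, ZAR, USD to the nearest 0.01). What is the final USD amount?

NZD 180,000.00 ÷ 0.1467 = NOK 1,226,993.87
NOK 1,226,993.87 × 1.711 = ZAR 2,099,386.51
ZAR 2,099,386.51 × 0.05834 = USD 122,478.21

USD 122,478.21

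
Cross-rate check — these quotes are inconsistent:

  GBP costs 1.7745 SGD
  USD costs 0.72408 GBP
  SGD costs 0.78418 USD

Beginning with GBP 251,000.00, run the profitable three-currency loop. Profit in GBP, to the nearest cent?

Profitable loop is GBP → SGD → USD → GBP:
GBP 251,000.00 × 1.7745 = SGD 445,399.50
SGD 445,399.50 × 0.78418 = USD 349,273.38
USD 349,273.38 × 0.72408 = GBP 252,901.87
Profit = GBP 252,901.87 − GBP 251,000.00

Profit: GBP 1,901.87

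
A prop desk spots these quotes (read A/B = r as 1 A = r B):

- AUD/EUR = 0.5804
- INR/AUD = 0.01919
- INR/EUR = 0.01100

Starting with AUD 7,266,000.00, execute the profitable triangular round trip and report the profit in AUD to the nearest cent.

Profit: AUD 91,073.37

Profitable loop is AUD → EUR → INR → AUD:
AUD 7,266,000.00 × 0.5804 = EUR 4,217,186.40
EUR 4,217,186.40 ÷ 0.01100 = INR 383,380,581.82
INR 383,380,581.82 × 0.01919 = AUD 7,357,073.37
Profit = AUD 7,357,073.37 − AUD 7,266,000.00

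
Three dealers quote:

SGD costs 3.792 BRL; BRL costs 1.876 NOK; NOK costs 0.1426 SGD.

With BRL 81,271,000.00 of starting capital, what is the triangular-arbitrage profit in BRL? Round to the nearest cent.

Profit: BRL 1,172,475.52

Profitable loop is BRL → NOK → SGD → BRL:
BRL 81,271,000.00 × 1.876 = NOK 152,464,396.00
NOK 152,464,396.00 × 0.1426 = SGD 21,741,422.87
SGD 21,741,422.87 × 3.792 = BRL 82,443,475.52
Profit = BRL 82,443,475.52 − BRL 81,271,000.00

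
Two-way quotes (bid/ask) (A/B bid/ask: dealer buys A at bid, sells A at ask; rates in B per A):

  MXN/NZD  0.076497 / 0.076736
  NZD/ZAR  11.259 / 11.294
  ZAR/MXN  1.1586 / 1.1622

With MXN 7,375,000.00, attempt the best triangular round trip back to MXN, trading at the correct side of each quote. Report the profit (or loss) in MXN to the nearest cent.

Best loop MXN → NZD → ZAR → MXN:
MXN 7,375,000.00 × 0.076497 (sell MXN at bid) = NZD 564,165.38
NZD 564,165.38 × 11.259 (sell NZD at bid) = ZAR 6,351,937.96
ZAR 6,351,937.96 × 1.1586 (sell ZAR at bid) = MXN 7,359,355.32

Net result: MXN -15,644.68 (no profitable arbitrage after spreads)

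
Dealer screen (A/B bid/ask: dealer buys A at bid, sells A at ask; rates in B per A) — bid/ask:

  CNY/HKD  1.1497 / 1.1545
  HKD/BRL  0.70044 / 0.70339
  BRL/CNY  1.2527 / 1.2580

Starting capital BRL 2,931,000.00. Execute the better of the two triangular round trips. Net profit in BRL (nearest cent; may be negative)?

Net profit: BRL 25,775.61

Best loop BRL → CNY → HKD → BRL:
BRL 2,931,000.00 × 1.2527 (sell BRL at bid) = CNY 3,671,663.70
CNY 3,671,663.70 × 1.1497 (sell CNY at bid) = HKD 4,221,311.76
HKD 4,221,311.76 × 0.70044 (sell HKD at bid) = BRL 2,956,775.61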